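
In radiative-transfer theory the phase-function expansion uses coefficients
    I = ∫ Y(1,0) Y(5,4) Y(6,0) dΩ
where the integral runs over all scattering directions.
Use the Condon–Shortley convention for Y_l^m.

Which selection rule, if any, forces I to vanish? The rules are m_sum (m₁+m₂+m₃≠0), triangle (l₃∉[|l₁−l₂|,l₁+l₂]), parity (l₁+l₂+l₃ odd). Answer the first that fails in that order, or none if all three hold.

m₁+m₂+m₃ = 0 + 4 + 0 = 4  ✗
triangle: |1−5|=4 ≤ l₃=6 ≤ 1+5=6
parity: l₁+l₂+l₃ = 12 is even

m_sum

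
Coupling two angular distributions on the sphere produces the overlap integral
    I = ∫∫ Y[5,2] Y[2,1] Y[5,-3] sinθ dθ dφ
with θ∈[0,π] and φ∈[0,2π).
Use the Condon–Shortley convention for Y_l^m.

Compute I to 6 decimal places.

-0.161739

Checks pass: Σm=0; 12 even; l₃=5∈[3,7].
(2·5+1)(2·2+1)(2·5+1) = 605
Δ: 2! 8! 2! / 13! → 1/38610
sum: t=0:+1/2880 t=1:−1/576 t=2:+1/2880 = -1/960
3j²(5 2 5; 0 0 0) = Δ·Π!·Σ² = 10/429  (sign +1)
sum: t=1:−1/2880 t=2:+1/10080 = -1/4032
3j²(5 2 5; 2 1 -3) = Δ·Π!·Σ² = 10/429  (sign -1)
combine: 4πI² = 605·10/429·10/429 = 500/1521
take √, sign -1: I = -0.16173926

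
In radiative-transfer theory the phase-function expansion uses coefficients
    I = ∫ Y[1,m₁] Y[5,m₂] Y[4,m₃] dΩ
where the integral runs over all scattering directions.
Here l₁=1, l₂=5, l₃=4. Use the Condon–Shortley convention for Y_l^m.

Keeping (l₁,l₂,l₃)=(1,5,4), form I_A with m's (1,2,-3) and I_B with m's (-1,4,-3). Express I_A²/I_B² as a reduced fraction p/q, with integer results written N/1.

Shared (l₁,l₂,l₃)=(1,5,4): N and (l;000)² cancel in I_A²/I_B².
A: Δ = 2!·0!·8!/11! = 1/495; Racah Σ t=0..0: t=0:+1/10080 = 1/10080; ⇒ 3j(1 5 4; 1 2 -3)² = 1/165, sgn -1
B: Δ = 2!·0!·8!/11! = 1/495; Racah Σ t=2..2: t=2:+1/10080 = 1/10080; ⇒ 3j(1 5 4; -1 4 -3)² = 4/55, sgn -1
I_A²/I_B² = (1/165)/(4/55) = 1/12

1/12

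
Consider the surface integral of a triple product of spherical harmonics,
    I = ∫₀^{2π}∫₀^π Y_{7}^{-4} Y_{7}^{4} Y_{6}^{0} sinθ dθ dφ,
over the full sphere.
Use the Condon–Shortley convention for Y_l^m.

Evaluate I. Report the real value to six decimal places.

-0.096890

m-sum 0 ✓  L=20 even ✓  0≤6≤14 ✓
Π(2lᵢ+1) = 15×15×13 = 2925
triangle coeff Δ(7,7,6) = 1/2444321880
Σ_t [1,7]: t=1:−1/2612736000 t=2:+1/20736000 t=3:−1/1658880 t=4:+1/746496 t=5:−1/1658880 t=6:+1/20736000 t=7:−1/2612736000 = 1/4354560
(3j)²=1000/138567 [(7 7 6; 0 0 0)], sign=+1
Σ_t [5,8]: t=5:−1/373248000 t=6:+1/20736000 t=7:−1/11612160 t=8:+1/52254720 = -1/46656000
(3j)²=352/62985 [(7 7 6; -4 4 0)], sign=-1
⇒ 4πI² = 160000/1356277
I = (-1)√(160000/1356277/(4π)) = -0.09689042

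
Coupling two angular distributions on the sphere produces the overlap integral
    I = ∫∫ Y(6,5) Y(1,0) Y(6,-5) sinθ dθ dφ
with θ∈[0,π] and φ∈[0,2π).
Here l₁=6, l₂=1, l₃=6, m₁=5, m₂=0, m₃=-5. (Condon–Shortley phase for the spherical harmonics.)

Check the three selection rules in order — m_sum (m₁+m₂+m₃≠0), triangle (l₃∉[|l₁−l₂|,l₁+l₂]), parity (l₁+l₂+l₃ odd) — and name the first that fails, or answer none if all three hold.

parity

m₁+m₂+m₃ = 5 + 0 − 5 = 0  ✓
triangle: |6−1|=5 ≤ l₃=6 ≤ 6+1=7  ✓
parity: l₁+l₂+l₃ = 13 is odd  ✗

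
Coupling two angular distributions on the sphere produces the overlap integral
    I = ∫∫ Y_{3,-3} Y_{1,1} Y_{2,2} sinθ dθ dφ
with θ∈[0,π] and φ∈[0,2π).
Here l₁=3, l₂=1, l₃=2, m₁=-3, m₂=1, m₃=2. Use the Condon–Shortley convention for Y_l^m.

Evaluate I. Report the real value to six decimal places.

-0.319865

Checks pass: Σm=0; 6 even; l₃=2∈[2,4].
(2·3+1)(2·1+1)(2·2+1) = 105
Δ: 2! 4! 0! / 7! → 1/105
sum: t=1:−1/4 = -1/4
3j²(3 1 2; 0 0 0) = Δ·Π!·Σ² = 3/35  (sign -1)
sum: t=2:+1/48 = 1/48
3j²(3 1 2; -3 1 2) = Δ·Π!·Σ² = 1/7  (sign +1)
combine: 4πI² = 105·3/35·1/7 = 9/7
take √, sign -1: I = -0.31986543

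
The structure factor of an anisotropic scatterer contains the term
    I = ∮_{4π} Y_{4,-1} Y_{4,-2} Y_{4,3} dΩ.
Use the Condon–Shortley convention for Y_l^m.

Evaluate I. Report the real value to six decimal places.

-0.063661

m-sum 0 ✓  L=12 even ✓  0≤4≤8 ✓
Π(2lᵢ+1) = 9×9×9 = 729
triangle coeff Δ(4,4,4) = 1/450450
Σ_t [0,4]: t=0:+1/13824 t=1:−1/216 t=2:+1/64 t=3:−1/216 t=4:+1/13824 = 5/768
(3j)²=18/1001 [(4 4 4; 0 0 0)], sign=+1
Σ_t [1,2]: t=1:−1/864 t=2:+1/576 = 1/1728
(3j)²=5/1287 [(4 4 4; -1 -2 3)], sign=-1
⇒ 4πI² = 7290/143143
I = (-1)√(7290/143143/(4π)) = -0.06366105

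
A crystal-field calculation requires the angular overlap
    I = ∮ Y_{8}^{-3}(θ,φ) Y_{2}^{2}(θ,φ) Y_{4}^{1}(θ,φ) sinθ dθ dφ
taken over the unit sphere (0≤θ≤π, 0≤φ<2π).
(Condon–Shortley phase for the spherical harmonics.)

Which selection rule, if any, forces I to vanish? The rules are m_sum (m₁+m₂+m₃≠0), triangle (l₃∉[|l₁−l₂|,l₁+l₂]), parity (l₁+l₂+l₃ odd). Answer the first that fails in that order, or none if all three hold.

triangle

m₁+m₂+m₃ = -3 + 2 + 1 = 0  ✓
triangle: |8−2|=6 ≤ l₃=4 ≤ 8+2=10  ✗
parity: l₁+l₂+l₃ = 14 is even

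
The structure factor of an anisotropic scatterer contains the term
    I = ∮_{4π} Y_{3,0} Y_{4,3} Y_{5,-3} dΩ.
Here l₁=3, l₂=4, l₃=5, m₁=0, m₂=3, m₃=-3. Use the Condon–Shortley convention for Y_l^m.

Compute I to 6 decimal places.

m-sum 0 ✓  L=12 even ✓  1≤5≤7 ✓
Π(2lᵢ+1) = 7×9×11 = 693
triangle coeff Δ(3,4,5) = 1/180180
Σ_t [0,2]: t=0:+1/576 t=1:−1/144 t=2:+1/576 = -1/288
(3j)²=20/1001 [(3 4 5; 0 0 0)], sign=+1
Σ_t [1,2]: t=1:−1/2880 t=2:+1/1440 = 1/2880
(3j)²=7/715 [(3 4 5; 0 3 -3)], sign=+1
⇒ 4πI² = 252/1859
I = (+1)√(252/1859/(4π)) = 0.10386175

0.103862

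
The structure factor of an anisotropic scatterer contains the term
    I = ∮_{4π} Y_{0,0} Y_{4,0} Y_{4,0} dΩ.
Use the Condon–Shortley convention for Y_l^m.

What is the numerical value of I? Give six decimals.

Checks pass: Σm=0; 8 even; l₃=4∈[4,4].
(2·0+1)(2·4+1)(2·4+1) = 81
Δ: 0! 0! 8! / 9! → 1/9
sum: t=0:+1/576 = 1/576
3j²(0 4 4; 0 0 0) = Δ·Π!·Σ² = 1/9  (sign +1)
(m-triple is (0,0,0) — same symbol as above.)
combine: 4πI² = 81·1/9·1/9 = 1/1
take √, sign +1: I = 0.28209479

0.282095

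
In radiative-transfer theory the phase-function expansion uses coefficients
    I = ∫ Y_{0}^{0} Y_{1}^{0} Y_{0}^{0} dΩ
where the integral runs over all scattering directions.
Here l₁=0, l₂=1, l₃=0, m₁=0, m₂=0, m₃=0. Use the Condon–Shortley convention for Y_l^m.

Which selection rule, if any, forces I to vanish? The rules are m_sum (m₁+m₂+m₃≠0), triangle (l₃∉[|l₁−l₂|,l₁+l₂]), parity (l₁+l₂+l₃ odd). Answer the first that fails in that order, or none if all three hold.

Σmᵢ = 0  ✓
l₃∈[|l₁−l₂|,l₁+l₂]=[1,1], have l₃=0  ✗
Σlᵢ = 1 ⇒ odd

triangle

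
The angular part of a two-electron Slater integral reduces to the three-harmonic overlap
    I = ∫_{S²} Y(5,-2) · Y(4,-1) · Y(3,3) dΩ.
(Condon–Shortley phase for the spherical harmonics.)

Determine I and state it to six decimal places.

m-sum 0 ✓  L=12 even ✓  1≤3≤9 ✓
Π(2lᵢ+1) = 11×9×7 = 693
triangle coeff Δ(5,4,3) = 1/180180
Σ_t [2,4]: t=2:+1/576 t=3:−1/144 t=4:+1/576 = -1/288
(3j)²=20/1001 [(5 4 3; 0 0 0)], sign=+1
Σ_t [3,3]: t=3:−1/1728 = -1/1728
(3j)²=25/858 [(5 4 3; -2 -1 3)], sign=-1
⇒ 4πI² = 750/1859
I = (-1)√(750/1859/(4π)) = -0.17917854

-0.179179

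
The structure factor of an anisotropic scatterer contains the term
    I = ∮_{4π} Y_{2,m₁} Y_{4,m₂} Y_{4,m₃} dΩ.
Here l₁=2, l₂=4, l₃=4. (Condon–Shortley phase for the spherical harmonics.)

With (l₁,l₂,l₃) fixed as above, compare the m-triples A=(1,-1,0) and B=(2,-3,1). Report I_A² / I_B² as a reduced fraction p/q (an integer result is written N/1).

5/63

Same 2,4,4: normalisation and zero-m 3j drop out of the ratio.
A: Δ: 2! 2! 6! / 11! → 1/13860; sum: t=0:+1/72 t=1:−1/96 = 1/288; 3j²(2 4 4; 1 -1 0) = Δ·Π!·Σ² = 1/462  (sign +1)
B: Δ: 2! 2! 6! / 11! → 1/13860; sum: t=0:+1/480 = 1/480; 3j²(2 4 4; 2 -3 1) = Δ·Π!·Σ² = 3/110  (sign -1)
I_A²/I_B² = (1/462)/(3/110) = 5/63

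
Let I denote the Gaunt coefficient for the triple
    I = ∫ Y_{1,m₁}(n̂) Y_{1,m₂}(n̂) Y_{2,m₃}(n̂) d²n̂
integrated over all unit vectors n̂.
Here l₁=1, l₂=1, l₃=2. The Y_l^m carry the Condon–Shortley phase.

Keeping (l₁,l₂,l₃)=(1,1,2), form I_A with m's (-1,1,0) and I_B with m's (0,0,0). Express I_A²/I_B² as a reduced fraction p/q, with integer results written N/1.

Shared (l₁,l₂,l₃)=(1,1,2): N and (l;000)² cancel in I_A²/I_B².
A: Δ = 0!·2!·2!/5! = 1/30; Racah Σ t=0..0: t=0:+1/4 = 1/4; ⇒ 3j(1 1 2; -1 1 0)² = 1/30, sgn +1
B: Δ = 0!·2!·2!/5! = 1/30; Racah Σ t=0..0: t=0:+1/1 = 1/1; ⇒ 3j(1 1 2; 0 0 0)² = 2/15, sgn +1
I_A²/I_B² = (1/30)/(2/15) = 1/4

1/4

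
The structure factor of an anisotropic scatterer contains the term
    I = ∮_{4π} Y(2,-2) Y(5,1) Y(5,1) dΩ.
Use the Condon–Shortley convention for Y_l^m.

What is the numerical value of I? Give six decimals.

0.198089

m-sum 0 ✓  L=12 even ✓  3≤5≤7 ✓
Π(2lᵢ+1) = 5×11×11 = 605
triangle coeff Δ(2,5,5) = 1/38610
Σ_t [0,2]: t=0:+1/2880 t=1:−1/576 t=2:+1/2880 = -1/960
(3j)²=10/429 [(2 5 5; 0 0 0)], sign=+1
Σ_t [2,2]: t=2:+1/2304 = 1/2304
(3j)²=5/143 [(2 5 5; -2 1 1)], sign=+1
⇒ 4πI² = 250/507
I = (+1)√(250/507/(4π)) = 0.19808933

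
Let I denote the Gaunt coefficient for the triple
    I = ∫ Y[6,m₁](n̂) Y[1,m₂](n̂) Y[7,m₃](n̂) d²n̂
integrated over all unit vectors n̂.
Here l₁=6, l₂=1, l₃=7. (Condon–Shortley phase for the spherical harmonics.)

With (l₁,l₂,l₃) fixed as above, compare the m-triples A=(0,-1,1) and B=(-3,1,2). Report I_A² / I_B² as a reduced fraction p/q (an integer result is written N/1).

14/5

Same 6,1,7: normalisation and zero-m 3j drop out of the ratio.
A: Δ: 0! 12! 2! / 15! → 1/1365; sum: t=0:+1/1036800 = 1/1036800; 3j²(6 1 7; 0 -1 1) = Δ·Π!·Σ² = 4/195  (sign +1)
B: Δ: 0! 12! 2! / 15! → 1/1365; sum: t=0:+1/4354560 = 1/4354560; 3j²(6 1 7; -3 1 2) = Δ·Π!·Σ² = 2/273  (sign -1)
I_A²/I_B² = (4/195)/(2/273) = 14/5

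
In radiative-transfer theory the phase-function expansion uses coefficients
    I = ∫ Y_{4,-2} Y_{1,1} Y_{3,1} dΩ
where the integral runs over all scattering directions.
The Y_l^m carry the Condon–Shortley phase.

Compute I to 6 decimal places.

m-sum 0 ✓  L=8 even ✓  3≤3≤5 ✓
Π(2lᵢ+1) = 9×3×7 = 189
triangle coeff Δ(4,1,3) = 1/252
Σ_t [1,1]: t=1:−1/36 = -1/36
(3j)²=4/63 [(4 1 3; 0 0 0)], sign=+1
Σ_t [2,2]: t=2:+1/96 = 1/96
(3j)²=5/84 [(4 1 3; -2 1 1)], sign=+1
⇒ 4πI² = 5/7
I = (+1)√(5/7/(4π)) = 0.23841361

0.238414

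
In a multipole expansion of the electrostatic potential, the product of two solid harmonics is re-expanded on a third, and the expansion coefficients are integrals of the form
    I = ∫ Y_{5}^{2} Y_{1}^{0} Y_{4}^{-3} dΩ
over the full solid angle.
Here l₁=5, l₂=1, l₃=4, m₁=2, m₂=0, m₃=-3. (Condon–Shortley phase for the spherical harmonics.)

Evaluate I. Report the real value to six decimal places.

0.000000

2 + 0 − 3 = -1 ≠ 0: azimuthal integral kills it; I = 0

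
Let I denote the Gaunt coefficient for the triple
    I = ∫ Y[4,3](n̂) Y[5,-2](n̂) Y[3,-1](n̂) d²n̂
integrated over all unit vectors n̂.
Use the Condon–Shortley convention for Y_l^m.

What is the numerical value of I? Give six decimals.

Checks pass: Σm=0; 12 even; l₃=3∈[1,9].
(2·4+1)(2·5+1)(2·3+1) = 693
Δ: 6! 2! 4! / 13! → 1/180180
sum: t=2:+1/576 t=3:−1/144 t=4:+1/576 = -1/288
3j²(4 5 3; 0 0 0) = Δ·Π!·Σ² = 20/1001  (sign +1)
sum: t=0:+1/4320 t=1:−1/960 = -7/8640
3j²(4 5 3; 3 -2 -1) = Δ·Π!·Σ² = 343/12870  (sign -1)
combine: 4πI² = 693·20/1001·343/12870 = 686/1859
take √, sign -1: I = -0.17136315

-0.171363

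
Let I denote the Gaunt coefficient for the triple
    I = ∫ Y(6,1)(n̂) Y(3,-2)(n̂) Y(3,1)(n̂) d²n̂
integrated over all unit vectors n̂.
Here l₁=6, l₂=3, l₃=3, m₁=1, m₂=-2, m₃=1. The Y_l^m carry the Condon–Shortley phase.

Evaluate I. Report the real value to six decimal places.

m-sum 0 ✓  L=12 even ✓  3≤3≤9 ✓
Π(2lᵢ+1) = 13×7×7 = 637
triangle coeff Δ(6,3,3) = 1/12012
Σ_t [3,3]: t=3:−1/1296 = -1/1296
(3j)²=100/3003 [(6 3 3; 0 0 0)], sign=+1
Σ_t [1,1]: t=1:−1/5760 = -1/5760
(3j)²=5/572 [(6 3 3; 1 -2 1)], sign=-1
⇒ 4πI² = 875/4719
I = (-1)√(875/4719/(4π)) = -0.12147142

-0.121471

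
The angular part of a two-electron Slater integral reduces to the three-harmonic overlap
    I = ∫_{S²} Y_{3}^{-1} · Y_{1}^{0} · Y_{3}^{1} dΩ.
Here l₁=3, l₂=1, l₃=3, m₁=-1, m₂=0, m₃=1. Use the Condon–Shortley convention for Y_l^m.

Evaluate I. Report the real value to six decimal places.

0.000000

L=7 odd ⇒ parity kills the (l;000) factor ⇒ I = 0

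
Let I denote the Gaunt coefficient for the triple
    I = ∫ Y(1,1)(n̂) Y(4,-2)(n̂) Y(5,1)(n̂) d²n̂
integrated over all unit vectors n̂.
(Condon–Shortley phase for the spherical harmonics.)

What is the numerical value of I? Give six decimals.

-0.120286

Rules hold: Σm=0, L=10 even, 3≤5≤5.
N = 3·9·11 = 297
Δ = 0!·2!·8!/11! = 1/495
Racah Σ t=0..0: t=0:+1/576 = 1/576
⇒ 3j(1 4 5; 0 0 0)² = 5/99, sgn -1
Racah Σ t=0..0: t=0:+1/2880 = 1/2880
⇒ 3j(1 4 5; 1 -2 1)² = 2/165, sgn +1
4πI² = N·(3j₀)²·(3jₘ)² = 2/11
I = -1·√(0.181818/4π) = -0.12028562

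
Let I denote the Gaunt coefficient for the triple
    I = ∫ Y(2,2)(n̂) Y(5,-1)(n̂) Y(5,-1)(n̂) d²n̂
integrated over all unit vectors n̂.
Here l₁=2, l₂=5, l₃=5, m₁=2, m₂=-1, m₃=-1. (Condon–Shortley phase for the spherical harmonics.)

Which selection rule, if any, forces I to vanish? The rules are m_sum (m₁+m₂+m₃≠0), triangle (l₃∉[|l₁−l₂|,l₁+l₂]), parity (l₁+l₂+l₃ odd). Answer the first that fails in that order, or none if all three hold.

none

Σmᵢ = 0  ✓
l₃∈[|l₁−l₂|,l₁+l₂]=[3,7], have l₃=5  ✓
Σlᵢ = 12 ⇒ even  ✓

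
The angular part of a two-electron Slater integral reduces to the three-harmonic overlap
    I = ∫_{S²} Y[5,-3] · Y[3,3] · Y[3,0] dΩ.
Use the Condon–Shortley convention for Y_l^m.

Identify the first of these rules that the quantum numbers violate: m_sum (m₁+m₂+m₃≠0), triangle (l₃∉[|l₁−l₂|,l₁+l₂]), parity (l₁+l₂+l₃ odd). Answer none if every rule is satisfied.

parity

Σmᵢ = 0  ✓
l₃∈[|l₁−l₂|,l₁+l₂]=[2,8], have l₃=3  ✓
Σlᵢ = 11 ⇒ odd  ✗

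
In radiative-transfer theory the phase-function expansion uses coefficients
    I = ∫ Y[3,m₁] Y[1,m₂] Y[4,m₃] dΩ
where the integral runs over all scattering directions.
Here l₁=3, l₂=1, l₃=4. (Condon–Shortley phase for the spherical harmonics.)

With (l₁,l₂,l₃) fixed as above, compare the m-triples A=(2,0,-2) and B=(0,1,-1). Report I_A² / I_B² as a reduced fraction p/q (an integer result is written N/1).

6/5

Shared (l₁,l₂,l₃)=(3,1,4): N and (l;000)² cancel in I_A²/I_B².
A: Δ = 0!·6!·2!/9! = 1/252; Racah Σ t=0..0: t=0:+1/120 = 1/120; ⇒ 3j(3 1 4; 2 0 -2)² = 1/21, sgn +1
B: Δ = 0!·6!·2!/9! = 1/252; Racah Σ t=0..0: t=0:+1/72 = 1/72; ⇒ 3j(3 1 4; 0 1 -1)² = 5/126, sgn -1
I_A²/I_B² = (1/21)/(5/126) = 6/5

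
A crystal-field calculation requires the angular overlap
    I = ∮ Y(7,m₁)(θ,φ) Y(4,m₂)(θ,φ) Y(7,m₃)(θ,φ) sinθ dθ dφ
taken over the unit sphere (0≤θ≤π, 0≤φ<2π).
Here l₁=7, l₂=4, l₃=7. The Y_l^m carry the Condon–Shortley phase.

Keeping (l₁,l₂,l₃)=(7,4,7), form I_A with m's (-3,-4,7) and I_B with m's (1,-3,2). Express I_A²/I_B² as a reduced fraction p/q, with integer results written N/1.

143/84

Same 7,4,7: normalisation and zero-m 3j drop out of the ratio.
A: Δ: 4! 10! 4! / 19! → 1/58198140; sum: t=0:+1/2090188800 = 1/2090188800; 3j²(7 4 7; -3 -4 7) = Δ·Π!·Σ² = 7/5814  (sign +1)
B: Δ: 4! 10! 4! / 19! → 1/58198140; sum: t=0:+1/2488320 t=1:−1/2073600 = -1/12441600; 3j²(7 4 7; 1 -3 2) = Δ·Π!·Σ² = 98/138567  (sign +1)
I_A²/I_B² = (7/5814)/(98/138567) = 143/84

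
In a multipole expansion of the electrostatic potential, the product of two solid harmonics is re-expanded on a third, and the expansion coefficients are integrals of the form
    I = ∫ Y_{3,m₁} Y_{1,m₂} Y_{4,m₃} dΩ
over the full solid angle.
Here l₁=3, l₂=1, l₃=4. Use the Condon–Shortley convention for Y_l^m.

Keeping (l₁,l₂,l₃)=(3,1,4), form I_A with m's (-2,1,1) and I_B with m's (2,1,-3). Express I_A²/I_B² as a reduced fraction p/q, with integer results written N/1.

1/7

l's match ⇒ only the (l;m) 3-j factors differ between A and B.
A: triangle coeff Δ(3,1,4) = 1/252; Σ_t [0,0]: t=0:+1/240 = 1/240; (3j)²=1/84 [(3 1 4; -2 1 1)], sign=-1
B: triangle coeff Δ(3,1,4) = 1/252; Σ_t [0,0]: t=0:+1/240 = 1/240; (3j)²=1/12 [(3 1 4; 2 1 -3)], sign=-1
I_A²/I_B² = (1/84)/(1/12) = 1/7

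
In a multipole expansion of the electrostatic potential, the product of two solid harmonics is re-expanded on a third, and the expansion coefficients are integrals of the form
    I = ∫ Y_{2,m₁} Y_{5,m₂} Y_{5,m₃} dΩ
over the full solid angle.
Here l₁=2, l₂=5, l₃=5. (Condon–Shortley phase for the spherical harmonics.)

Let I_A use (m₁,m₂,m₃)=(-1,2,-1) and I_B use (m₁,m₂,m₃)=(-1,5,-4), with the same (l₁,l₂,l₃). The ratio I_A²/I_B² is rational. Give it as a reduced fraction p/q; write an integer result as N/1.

14/45

Shared (l₁,l₂,l₃)=(2,5,5): N and (l;000)² cancel in I_A²/I_B².
A: Δ = 2!·2!·8!/13! = 1/38610; Racah Σ t=1..2: t=1:−1/2880 t=2:+1/1440 = 1/2880; ⇒ 3j(2 5 5; -1 2 -1)² = 7/715, sgn +1
B: Δ = 2!·2!·8!/13! = 1/38610; Racah Σ t=2..2: t=2:+1/80640 = 1/80640; ⇒ 3j(2 5 5; -1 5 -4)² = 9/286, sgn -1
I_A²/I_B² = (7/715)/(9/286) = 14/45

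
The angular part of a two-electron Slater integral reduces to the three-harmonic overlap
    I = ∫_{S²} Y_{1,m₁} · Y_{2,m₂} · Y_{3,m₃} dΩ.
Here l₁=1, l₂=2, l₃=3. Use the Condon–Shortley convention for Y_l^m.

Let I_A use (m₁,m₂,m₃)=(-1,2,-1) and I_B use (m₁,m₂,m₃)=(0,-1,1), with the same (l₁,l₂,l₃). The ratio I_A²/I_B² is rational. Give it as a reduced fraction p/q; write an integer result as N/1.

Same 1,2,3: normalisation and zero-m 3j drop out of the ratio.
A: Δ: 0! 2! 4! / 7! → 1/105; sum: t=0:+1/48 = 1/48; 3j²(1 2 3; -1 2 -1) = Δ·Π!·Σ² = 1/105  (sign +1)
B: Δ: 0! 2! 4! / 7! → 1/105; sum: t=0:+1/6 = 1/6; 3j²(1 2 3; 0 -1 1) = Δ·Π!·Σ² = 8/105  (sign +1)
I_A²/I_B² = (1/105)/(8/105) = 1/8

1/8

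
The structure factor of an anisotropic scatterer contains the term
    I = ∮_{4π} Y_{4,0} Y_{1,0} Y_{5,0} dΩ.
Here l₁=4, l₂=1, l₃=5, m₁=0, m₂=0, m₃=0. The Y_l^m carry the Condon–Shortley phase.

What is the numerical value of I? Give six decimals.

Rules hold: Σm=0, L=10 even, 3≤5≤5.
N = 9·3·11 = 297
Δ = 0!·8!·2!/11! = 1/495
Racah Σ t=0..0: t=0:+1/576 = 1/576
⇒ 3j(4 1 5; 0 0 0)² = 5/99, sgn -1
(m-triple is (0,0,0) — same symbol as above.)
4πI² = N·(3j₀)²·(3jₘ)² = 25/33
I = +1·√(0.757576/4π) = 0.24553200

0.245532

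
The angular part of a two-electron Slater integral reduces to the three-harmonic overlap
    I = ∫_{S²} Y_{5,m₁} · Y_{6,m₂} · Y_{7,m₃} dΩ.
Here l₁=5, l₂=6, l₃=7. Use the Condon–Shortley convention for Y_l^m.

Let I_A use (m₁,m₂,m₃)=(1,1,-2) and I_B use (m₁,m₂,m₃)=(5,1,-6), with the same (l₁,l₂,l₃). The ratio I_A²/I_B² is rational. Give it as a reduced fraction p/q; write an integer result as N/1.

4374/5005

Shared (l₁,l₂,l₃)=(5,6,7): N and (l;000)² cancel in I_A²/I_B².
A: Δ = 4!·6!·8!/19! = 1/174594420; Racah Σ t=0..4: t=0:+1/5806080 t=1:−1/311040 t=2:+1/138240 t=3:−1/414720 t=4:+1/12441600 = 1/537600; ⇒ 3j(5 6 7; 1 1 -2)² = 2916/323323, sgn -1
B: Δ = 4!·6!·8!/19! = 1/174594420; Racah Σ t=0..0: t=0:+1/87091200 = 1/87091200; ⇒ 3j(5 6 7; 5 1 -6)² = 10/969, sgn -1
I_A²/I_B² = (2916/323323)/(10/969) = 4374/5005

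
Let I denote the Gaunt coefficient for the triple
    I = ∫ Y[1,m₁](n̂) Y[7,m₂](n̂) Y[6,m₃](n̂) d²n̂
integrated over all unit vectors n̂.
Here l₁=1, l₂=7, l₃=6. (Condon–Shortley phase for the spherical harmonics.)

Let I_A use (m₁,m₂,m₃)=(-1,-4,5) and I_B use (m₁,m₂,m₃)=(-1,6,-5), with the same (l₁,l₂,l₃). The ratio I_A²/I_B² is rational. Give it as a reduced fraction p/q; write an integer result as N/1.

l's match ⇒ only the (l;m) 3-j factors differ between A and B.
A: triangle coeff Δ(1,7,6) = 1/1365; Σ_t [2,2]: t=2:+1/79833600 = 1/79833600; (3j)²=1/455 [(1 7 6; -1 -4 5)], sign=-1
B: triangle coeff Δ(1,7,6) = 1/1365; Σ_t [2,2]: t=2:+1/79833600 = 1/79833600; (3j)²=2/35 [(1 7 6; -1 6 -5)], sign=-1
I_A²/I_B² = (1/455)/(2/35) = 1/26

1/26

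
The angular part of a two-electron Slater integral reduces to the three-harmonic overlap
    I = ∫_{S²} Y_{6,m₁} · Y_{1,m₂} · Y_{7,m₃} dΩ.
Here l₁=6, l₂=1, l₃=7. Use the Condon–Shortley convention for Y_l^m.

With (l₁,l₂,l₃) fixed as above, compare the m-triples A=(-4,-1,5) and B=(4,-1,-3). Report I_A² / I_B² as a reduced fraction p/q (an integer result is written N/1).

11/1

Shared (l₁,l₂,l₃)=(6,1,7): N and (l;000)² cancel in I_A²/I_B².
A: Δ = 0!·12!·2!/15! = 1/1365; Racah Σ t=0..0: t=0:+1/14515200 = 1/14515200; ⇒ 3j(6 1 7; -4 -1 5)² = 22/455, sgn +1
B: Δ = 0!·12!·2!/15! = 1/1365; Racah Σ t=0..0: t=0:+1/14515200 = 1/14515200; ⇒ 3j(6 1 7; 4 -1 -3)² = 2/455, sgn +1
I_A²/I_B² = (22/455)/(2/455) = 11/1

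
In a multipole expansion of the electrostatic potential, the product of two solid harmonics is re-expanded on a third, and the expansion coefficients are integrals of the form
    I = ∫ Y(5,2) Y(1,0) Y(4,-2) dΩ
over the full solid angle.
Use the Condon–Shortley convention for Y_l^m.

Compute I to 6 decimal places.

0.225034

m-sum 0 ✓  L=10 even ✓  4≤4≤6 ✓
Π(2lᵢ+1) = 11×3×9 = 297
triangle coeff Δ(5,1,4) = 1/495
Σ_t [1,1]: t=1:−1/576 = -1/576
(3j)²=5/99 [(5 1 4; 0 0 0)], sign=-1
Σ_t [1,1]: t=1:−1/1440 = -1/1440
(3j)²=7/165 [(5 1 4; 2 0 -2)], sign=-1
⇒ 4πI² = 7/11
I = (+1)√(7/11/(4π)) = 0.22503380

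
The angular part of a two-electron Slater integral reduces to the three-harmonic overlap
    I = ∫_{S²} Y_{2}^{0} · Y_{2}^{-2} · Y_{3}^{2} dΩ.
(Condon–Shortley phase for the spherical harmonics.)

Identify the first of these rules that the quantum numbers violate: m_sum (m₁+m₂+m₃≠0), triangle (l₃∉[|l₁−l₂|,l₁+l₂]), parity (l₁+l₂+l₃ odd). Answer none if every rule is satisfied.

parity

m₁+m₂+m₃ = 0 − 2 + 2 = 0  ✓
triangle: |2−2|=0 ≤ l₃=3 ≤ 2+2=4  ✓
parity: l₁+l₂+l₃ = 7 is odd  ✗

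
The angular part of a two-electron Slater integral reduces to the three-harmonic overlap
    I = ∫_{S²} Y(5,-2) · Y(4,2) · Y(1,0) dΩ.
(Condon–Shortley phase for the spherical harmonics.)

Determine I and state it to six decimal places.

m-sum 0 ✓  L=10 even ✓  1≤1≤9 ✓
Π(2lᵢ+1) = 11×9×3 = 297
triangle coeff Δ(5,4,1) = 1/495
Σ_t [4,4]: t=4:+1/576 = 1/576
(3j)²=5/99 [(5 4 1; 0 0 0)], sign=-1
Σ_t [6,6]: t=6:+1/1440 = 1/1440
(3j)²=7/165 [(5 4 1; -2 2 0)], sign=-1
⇒ 4πI² = 7/11
I = (+1)√(7/11/(4π)) = 0.22503380

0.225034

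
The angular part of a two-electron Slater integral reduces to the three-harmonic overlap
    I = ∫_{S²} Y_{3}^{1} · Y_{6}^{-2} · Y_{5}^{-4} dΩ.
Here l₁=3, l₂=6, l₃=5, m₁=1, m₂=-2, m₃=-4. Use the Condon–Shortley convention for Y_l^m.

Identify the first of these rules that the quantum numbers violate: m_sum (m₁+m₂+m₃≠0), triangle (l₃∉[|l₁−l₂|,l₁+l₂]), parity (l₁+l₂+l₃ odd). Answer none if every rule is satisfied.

m_sum

Σmᵢ = -5  ✗
l₃∈[|l₁−l₂|,l₁+l₂]=[3,9], have l₃=5
Σlᵢ = 14 ⇒ even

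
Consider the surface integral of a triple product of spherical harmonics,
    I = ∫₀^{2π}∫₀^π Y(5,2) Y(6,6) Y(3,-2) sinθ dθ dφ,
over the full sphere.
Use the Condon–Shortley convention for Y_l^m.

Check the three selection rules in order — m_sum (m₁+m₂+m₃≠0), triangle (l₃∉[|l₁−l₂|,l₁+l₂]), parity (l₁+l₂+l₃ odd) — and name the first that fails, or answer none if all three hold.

azimuthal sum: 2 + 6 − 2 = 6  ✗
1 ≤ 3 ≤ 11 (triangle on l)
L = 5 + 6 + 3 = 14 (even)

m_sum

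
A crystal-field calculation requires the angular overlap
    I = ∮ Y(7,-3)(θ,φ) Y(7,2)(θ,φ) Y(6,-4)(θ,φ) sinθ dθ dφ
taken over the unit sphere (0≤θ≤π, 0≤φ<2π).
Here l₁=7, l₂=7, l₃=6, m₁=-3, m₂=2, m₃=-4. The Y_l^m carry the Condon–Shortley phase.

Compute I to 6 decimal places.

m-sum = -3 + 2 − 4 = -5 ≠ 0 ⇒ I = 0

0.000000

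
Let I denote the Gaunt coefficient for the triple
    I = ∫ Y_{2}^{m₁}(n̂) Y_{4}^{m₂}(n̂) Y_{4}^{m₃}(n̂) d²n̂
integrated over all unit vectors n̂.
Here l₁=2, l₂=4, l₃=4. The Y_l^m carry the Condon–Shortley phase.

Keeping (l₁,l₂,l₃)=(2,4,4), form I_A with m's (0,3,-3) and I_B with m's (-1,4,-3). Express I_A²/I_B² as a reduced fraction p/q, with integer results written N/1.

Same 2,4,4: normalisation and zero-m 3j drop out of the ratio.
A: Δ: 2! 2! 6! / 11! → 1/13860; sum: t=1:−1/720 t=2:+1/480 = 1/1440; 3j²(2 4 4; 0 3 -3) = Δ·Π!·Σ² = 7/1980  (sign -1)
B: Δ: 2! 2! 6! / 11! → 1/13860; sum: t=2:+1/1440 = 1/1440; 3j²(2 4 4; -1 4 -3) = Δ·Π!·Σ² = 7/165  (sign -1)
I_A²/I_B² = (7/1980)/(7/165) = 1/12

1/12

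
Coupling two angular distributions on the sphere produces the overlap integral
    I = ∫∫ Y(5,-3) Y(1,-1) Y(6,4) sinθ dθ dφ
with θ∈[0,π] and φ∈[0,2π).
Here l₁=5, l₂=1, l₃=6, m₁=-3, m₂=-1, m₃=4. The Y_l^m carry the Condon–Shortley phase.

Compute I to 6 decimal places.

Rules hold: Σm=0, L=12 even, 4≤6≤6.
N = 11·3·13 = 429
Δ = 0!·10!·2!/13! = 1/858
Racah Σ t=0..0: t=0:+1/14400 = 1/14400
⇒ 3j(5 1 6; 0 0 0)² = 6/143, sgn +1
Racah Σ t=0..0: t=0:+1/161280 = 1/161280
⇒ 3j(5 1 6; -3 -1 4)² = 15/286, sgn +1
4πI² = N·(3j₀)²·(3jₘ)² = 135/143
I = +1·√(0.944056/4π) = 0.27409047

0.274090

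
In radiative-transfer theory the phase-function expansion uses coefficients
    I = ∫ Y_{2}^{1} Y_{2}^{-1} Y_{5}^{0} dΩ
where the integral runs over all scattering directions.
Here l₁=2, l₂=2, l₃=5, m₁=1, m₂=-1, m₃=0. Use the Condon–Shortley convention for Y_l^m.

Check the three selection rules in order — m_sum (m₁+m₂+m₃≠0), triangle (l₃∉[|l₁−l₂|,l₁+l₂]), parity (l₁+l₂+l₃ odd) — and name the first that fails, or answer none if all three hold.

Σmᵢ = 0  ✓
l₃∈[|l₁−l₂|,l₁+l₂]=[0,4], have l₃=5  ✗
Σlᵢ = 9 ⇒ odd

triangle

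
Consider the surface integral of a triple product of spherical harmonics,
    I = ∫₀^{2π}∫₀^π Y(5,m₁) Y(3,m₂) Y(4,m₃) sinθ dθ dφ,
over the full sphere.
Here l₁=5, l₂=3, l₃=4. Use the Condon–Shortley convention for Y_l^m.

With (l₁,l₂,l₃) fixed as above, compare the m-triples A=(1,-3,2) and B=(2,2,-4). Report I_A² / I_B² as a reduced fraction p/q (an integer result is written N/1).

675/392

l's match ⇒ only the (l;m) 3-j factors differ between A and B.
A: triangle coeff Δ(5,3,4) = 1/180180; Σ_t [0,0]: t=0:+1/2304 = 1/2304; (3j)²=75/4004 [(5 3 4; 1 -3 2)], sign=+1
B: triangle coeff Δ(5,3,4) = 1/180180; Σ_t [3,3]: t=3:−1/8640 = -1/8640; (3j)²=14/1287 [(5 3 4; 2 2 -4)], sign=-1
I_A²/I_B² = (75/4004)/(14/1287) = 675/392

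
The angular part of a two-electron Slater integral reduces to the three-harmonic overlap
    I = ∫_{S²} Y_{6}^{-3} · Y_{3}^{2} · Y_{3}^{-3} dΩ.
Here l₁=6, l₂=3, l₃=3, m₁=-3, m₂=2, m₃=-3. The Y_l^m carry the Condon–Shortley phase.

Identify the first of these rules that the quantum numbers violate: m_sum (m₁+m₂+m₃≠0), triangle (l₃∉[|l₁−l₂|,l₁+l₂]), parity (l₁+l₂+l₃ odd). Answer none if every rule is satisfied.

m_sum

azimuthal sum: -3 + 2 − 3 = -4  ✗
3 ≤ 3 ≤ 9 (triangle on l)
L = 6 + 3 + 3 = 12 (even)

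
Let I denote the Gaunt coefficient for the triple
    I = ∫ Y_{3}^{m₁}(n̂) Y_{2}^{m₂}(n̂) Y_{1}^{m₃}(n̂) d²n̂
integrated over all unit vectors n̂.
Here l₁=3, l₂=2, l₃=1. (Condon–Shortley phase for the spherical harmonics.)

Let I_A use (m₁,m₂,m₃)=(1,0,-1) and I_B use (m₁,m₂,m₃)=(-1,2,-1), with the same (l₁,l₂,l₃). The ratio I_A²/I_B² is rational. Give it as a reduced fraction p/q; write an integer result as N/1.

6/1

l's match ⇒ only the (l;m) 3-j factors differ between A and B.
A: triangle coeff Δ(3,2,1) = 1/105; Σ_t [2,2]: t=2:+1/8 = 1/8; (3j)²=2/35 [(3 2 1; 1 0 -1)], sign=+1
B: triangle coeff Δ(3,2,1) = 1/105; Σ_t [4,4]: t=4:+1/48 = 1/48; (3j)²=1/105 [(3 2 1; -1 2 -1)], sign=+1
I_A²/I_B² = (2/35)/(1/105) = 6/1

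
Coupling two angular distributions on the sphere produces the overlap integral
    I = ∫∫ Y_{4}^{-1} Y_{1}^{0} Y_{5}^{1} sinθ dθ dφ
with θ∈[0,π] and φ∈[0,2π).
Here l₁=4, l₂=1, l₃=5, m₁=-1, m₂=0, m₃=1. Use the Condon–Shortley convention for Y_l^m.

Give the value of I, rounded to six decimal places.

Checks pass: Σm=0; 10 even; l₃=5∈[3,5].
(2·4+1)(2·1+1)(2·5+1) = 297
Δ: 0! 8! 2! / 11! → 1/495
sum: t=0:+1/576 = 1/576
3j²(4 1 5; 0 0 0) = Δ·Π!·Σ² = 5/99  (sign -1)
sum: t=0:+1/720 = 1/720
3j²(4 1 5; -1 0 1) = Δ·Π!·Σ² = 8/165  (sign +1)
combine: 4πI² = 297·5/99·8/165 = 8/11
take √, sign -1: I = -0.24057125

-0.240571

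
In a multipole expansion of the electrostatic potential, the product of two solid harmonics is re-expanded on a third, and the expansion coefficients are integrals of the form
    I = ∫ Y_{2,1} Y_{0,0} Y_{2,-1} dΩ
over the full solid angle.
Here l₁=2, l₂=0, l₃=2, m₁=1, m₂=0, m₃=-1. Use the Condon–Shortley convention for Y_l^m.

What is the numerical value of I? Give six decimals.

-0.282095

m-sum 0 ✓  L=4 even ✓  2≤2≤2 ✓
Π(2lᵢ+1) = 5×1×5 = 25
triangle coeff Δ(2,0,2) = 1/5
Σ_t [0,0]: t=0:+1/4 = 1/4
(3j)²=1/5 [(2 0 2; 0 0 0)], sign=+1
Σ_t [0,0]: t=0:+1/6 = 1/6
(3j)²=1/5 [(2 0 2; 1 0 -1)], sign=-1
⇒ 4πI² = 1/1
I = (-1)√(1/1/(4π)) = -0.28209479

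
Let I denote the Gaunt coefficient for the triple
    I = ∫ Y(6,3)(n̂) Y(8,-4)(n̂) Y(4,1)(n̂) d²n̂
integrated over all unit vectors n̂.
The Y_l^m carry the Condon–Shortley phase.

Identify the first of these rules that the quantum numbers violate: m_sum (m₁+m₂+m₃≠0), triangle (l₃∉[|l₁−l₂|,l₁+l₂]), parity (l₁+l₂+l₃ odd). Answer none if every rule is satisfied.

m₁+m₂+m₃ = 3 − 4 + 1 = 0  ✓
triangle: |6−8|=2 ≤ l₃=4 ≤ 6+8=14  ✓
parity: l₁+l₂+l₃ = 18 is even  ✓

none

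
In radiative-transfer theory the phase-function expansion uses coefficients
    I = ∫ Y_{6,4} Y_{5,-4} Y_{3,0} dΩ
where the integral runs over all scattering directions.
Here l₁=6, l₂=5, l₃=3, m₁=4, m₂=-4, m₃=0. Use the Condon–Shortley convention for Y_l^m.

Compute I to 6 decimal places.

-0.139560

Rules hold: Σm=0, L=14 even, 1≤3≤11.
N = 13·11·7 = 1001
Δ = 8!·4!·2!/15! = 1/675675
Racah Σ t=3..5: t=3:−1/8640 t=4:+1/2304 t=5:−1/8640 = 7/34560
⇒ 3j(6 5 3; 0 0 0)² = 7/429, sgn -1
Racah Σ t=0..1: t=0:+1/161280 t=1:−1/60480 = -1/96768
⇒ 3j(6 5 3; 4 -4 0)² = 15/1001, sgn +1
4πI² = N·(3j₀)²·(3jₘ)² = 35/143
I = -1·√(0.244755/4π) = -0.13956004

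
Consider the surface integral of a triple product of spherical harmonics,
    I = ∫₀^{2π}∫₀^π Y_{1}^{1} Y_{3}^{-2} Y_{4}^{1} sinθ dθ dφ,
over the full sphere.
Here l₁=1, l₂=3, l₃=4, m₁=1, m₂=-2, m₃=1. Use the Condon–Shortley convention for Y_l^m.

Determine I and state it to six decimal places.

Checks pass: Σm=0; 8 even; l₃=4∈[2,4].
(2·1+1)(2·3+1)(2·4+1) = 189
Δ: 0! 2! 6! / 9! → 1/252
sum: t=0:+1/36 = 1/36
3j²(1 3 4; 0 0 0) = Δ·Π!·Σ² = 4/63  (sign +1)
sum: t=0:+1/240 = 1/240
3j²(1 3 4; 1 -2 1) = Δ·Π!·Σ² = 1/84  (sign -1)
combine: 4πI² = 189·4/63·1/84 = 1/7
take √, sign -1: I = -0.10662181

-0.106622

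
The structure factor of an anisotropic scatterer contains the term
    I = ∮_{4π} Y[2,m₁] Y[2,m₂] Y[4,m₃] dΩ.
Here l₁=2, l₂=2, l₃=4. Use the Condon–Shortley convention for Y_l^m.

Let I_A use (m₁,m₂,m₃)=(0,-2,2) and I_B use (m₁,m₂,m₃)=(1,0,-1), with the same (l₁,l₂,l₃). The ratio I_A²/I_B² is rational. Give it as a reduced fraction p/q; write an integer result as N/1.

Shared (l₁,l₂,l₃)=(2,2,4): N and (l;000)² cancel in I_A²/I_B².
A: Δ = 0!·4!·4!/9! = 1/630; Racah Σ t=0..0: t=0:+1/96 = 1/96; ⇒ 3j(2 2 4; 0 -2 2)² = 1/42, sgn +1
B: Δ = 0!·4!·4!/9! = 1/630; Racah Σ t=0..0: t=0:+1/24 = 1/24; ⇒ 3j(2 2 4; 1 0 -1)² = 1/21, sgn -1
I_A²/I_B² = (1/42)/(1/21) = 1/2

1/2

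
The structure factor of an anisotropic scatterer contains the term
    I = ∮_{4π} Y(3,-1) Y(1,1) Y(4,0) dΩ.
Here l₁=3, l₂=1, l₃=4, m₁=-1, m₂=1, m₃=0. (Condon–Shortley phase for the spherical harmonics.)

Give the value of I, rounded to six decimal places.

0.150786

Checks pass: Σm=0; 8 even; l₃=4∈[2,4].
(2·3+1)(2·1+1)(2·4+1) = 189
Δ: 0! 6! 2! / 9! → 1/252
sum: t=0:+1/36 = 1/36
3j²(3 1 4; 0 0 0) = Δ·Π!·Σ² = 4/63  (sign +1)
sum: t=0:+1/96 = 1/96
3j²(3 1 4; -1 1 0) = Δ·Π!·Σ² = 1/42  (sign +1)
combine: 4πI² = 189·4/63·1/42 = 2/7
take √, sign +1: I = 0.15078601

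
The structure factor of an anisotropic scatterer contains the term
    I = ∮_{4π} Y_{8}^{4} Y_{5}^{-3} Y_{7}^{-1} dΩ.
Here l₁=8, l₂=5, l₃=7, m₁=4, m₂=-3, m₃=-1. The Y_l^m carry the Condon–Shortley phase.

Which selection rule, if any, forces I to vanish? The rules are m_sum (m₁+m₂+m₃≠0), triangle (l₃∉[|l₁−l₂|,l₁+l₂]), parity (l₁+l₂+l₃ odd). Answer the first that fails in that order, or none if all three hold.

none

m₁+m₂+m₃ = 4 − 3 − 1 = 0  ✓
triangle: |8−5|=3 ≤ l₃=7 ≤ 8+5=13  ✓
parity: l₁+l₂+l₃ = 20 is even  ✓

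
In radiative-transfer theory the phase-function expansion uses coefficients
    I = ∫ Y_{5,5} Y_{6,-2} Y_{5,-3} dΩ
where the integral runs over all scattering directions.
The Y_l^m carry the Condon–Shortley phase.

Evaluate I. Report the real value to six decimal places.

0.140602

m-sum 0 ✓  L=16 even ✓  1≤5≤11 ✓
Π(2lᵢ+1) = 11×13×11 = 1573
triangle coeff Δ(5,6,5) = 1/28588560
Σ_t [1,5]: t=1:−1/345600 t=2:+1/13824 t=3:−1/5184 t=4:+1/13824 t=5:−1/345600 = -7/129600
(3j)²=80/7293 [(5 6 5; 0 0 0)], sign=+1
Σ_t [0,0]: t=0:+1/829440 = 1/829440
(3j)²=35/2431 [(5 6 5; 5 -2 -3)], sign=+1
⇒ 4πI² = 2800/11271
I = (+1)√(2800/11271/(4π)) = 0.14060244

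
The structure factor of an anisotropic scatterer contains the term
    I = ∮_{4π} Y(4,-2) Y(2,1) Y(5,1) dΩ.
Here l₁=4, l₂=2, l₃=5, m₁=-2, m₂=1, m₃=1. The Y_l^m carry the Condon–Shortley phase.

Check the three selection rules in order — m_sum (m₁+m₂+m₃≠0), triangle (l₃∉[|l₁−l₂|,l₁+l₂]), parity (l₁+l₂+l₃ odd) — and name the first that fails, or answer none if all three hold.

parity

m₁+m₂+m₃ = -2 + 1 + 1 = 0  ✓
triangle: |4−2|=2 ≤ l₃=5 ≤ 4+2=6  ✓
parity: l₁+l₂+l₃ = 11 is odd  ✗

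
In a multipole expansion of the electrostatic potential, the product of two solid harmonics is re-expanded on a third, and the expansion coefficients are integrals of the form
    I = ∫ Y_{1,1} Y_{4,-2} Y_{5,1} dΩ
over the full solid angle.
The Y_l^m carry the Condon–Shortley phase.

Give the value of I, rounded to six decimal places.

-0.120286

m-sum 0 ✓  L=10 even ✓  3≤5≤5 ✓
Π(2lᵢ+1) = 3×9×11 = 297
triangle coeff Δ(1,4,5) = 1/495
Σ_t [0,0]: t=0:+1/576 = 1/576
(3j)²=5/99 [(1 4 5; 0 0 0)], sign=-1
Σ_t [0,0]: t=0:+1/2880 = 1/2880
(3j)²=2/165 [(1 4 5; 1 -2 1)], sign=+1
⇒ 4πI² = 2/11
I = (-1)√(2/11/(4π)) = -0.12028562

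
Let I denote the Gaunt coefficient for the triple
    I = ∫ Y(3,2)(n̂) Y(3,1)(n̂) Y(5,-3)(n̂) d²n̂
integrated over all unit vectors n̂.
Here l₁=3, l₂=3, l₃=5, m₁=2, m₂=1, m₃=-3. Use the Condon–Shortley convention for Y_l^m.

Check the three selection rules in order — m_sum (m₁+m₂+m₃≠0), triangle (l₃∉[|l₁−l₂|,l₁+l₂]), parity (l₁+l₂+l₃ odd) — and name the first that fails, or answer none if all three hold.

Σmᵢ = 0  ✓
l₃∈[|l₁−l₂|,l₁+l₂]=[0,6], have l₃=5  ✓
Σlᵢ = 11 ⇒ odd  ✗

parity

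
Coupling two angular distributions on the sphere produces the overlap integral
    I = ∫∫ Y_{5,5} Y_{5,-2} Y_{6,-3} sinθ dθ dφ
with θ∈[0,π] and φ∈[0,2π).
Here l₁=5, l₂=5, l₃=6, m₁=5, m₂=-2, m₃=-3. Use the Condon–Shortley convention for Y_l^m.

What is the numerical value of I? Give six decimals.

-0.172202

m-sum 0 ✓  L=16 even ✓  0≤6≤10 ✓
Π(2lᵢ+1) = 11×11×13 = 1573
triangle coeff Δ(5,5,6) = 1/28588560
Σ_t [0,4]: t=0:+1/345600 t=1:−1/13824 t=2:+1/5184 t=3:−1/13824 t=4:+1/345600 = 7/129600
(3j)²=80/7293 [(5 5 6; 0 0 0)], sign=+1
Σ_t [0,0]: t=0:+1/622080 = 1/622080
(3j)²=105/4862 [(5 5 6; 5 -2 -3)], sign=-1
⇒ 4πI² = 1400/3757
I = (-1)√(1400/3757/(4π)) = -0.17220212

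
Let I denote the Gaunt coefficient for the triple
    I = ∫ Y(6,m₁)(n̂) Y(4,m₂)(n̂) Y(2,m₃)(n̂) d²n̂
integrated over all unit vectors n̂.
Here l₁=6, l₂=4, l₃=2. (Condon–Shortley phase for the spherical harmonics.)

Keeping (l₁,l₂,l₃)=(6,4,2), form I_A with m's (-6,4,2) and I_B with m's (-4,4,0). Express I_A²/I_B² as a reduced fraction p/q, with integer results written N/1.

Same 6,4,2: normalisation and zero-m 3j drop out of the ratio.
A: Δ: 8! 4! 0! / 13! → 1/6435; sum: t=8:+1/967680 = 1/967680; 3j²(6 4 2; -6 4 2) = Δ·Π!·Σ² = 1/13  (sign +1)
B: Δ: 8! 4! 0! / 13! → 1/6435; sum: t=8:+1/161280 = 1/161280; 3j²(6 4 2; -4 4 0) = Δ·Π!·Σ² = 1/143  (sign +1)
I_A²/I_B² = (1/13)/(1/143) = 11/1

11/1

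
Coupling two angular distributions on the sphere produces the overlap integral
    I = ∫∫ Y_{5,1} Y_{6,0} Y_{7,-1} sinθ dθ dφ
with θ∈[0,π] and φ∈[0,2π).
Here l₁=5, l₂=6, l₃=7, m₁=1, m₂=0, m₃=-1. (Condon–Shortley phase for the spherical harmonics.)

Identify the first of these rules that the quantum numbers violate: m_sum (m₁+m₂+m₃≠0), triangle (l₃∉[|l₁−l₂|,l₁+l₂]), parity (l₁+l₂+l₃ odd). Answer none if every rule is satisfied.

m₁+m₂+m₃ = 1 + 0 − 1 = 0  ✓
triangle: |5−6|=1 ≤ l₃=7 ≤ 5+6=11  ✓
parity: l₁+l₂+l₃ = 18 is even  ✓

none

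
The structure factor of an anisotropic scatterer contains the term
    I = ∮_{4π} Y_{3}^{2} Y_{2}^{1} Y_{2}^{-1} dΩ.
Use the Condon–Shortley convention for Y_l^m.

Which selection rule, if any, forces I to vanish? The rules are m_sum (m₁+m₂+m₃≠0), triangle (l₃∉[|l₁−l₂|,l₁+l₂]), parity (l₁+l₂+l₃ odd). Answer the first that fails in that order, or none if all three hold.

Σmᵢ = 2  ✗
l₃∈[|l₁−l₂|,l₁+l₂]=[1,5], have l₃=2
Σlᵢ = 7 ⇒ odd

m_sum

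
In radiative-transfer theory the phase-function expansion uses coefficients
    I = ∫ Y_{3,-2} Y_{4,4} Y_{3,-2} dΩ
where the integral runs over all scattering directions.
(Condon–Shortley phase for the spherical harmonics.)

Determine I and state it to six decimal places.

Checks pass: Σm=0; 10 even; l₃=3∈[1,7].
(2·3+1)(2·4+1)(2·3+1) = 441
Δ: 4! 2! 4! / 11! → 1/34650
sum: t=1:−1/72 t=2:+1/16 t=3:−1/72 = 5/144
3j²(3 4 3; 0 0 0) = Δ·Π!·Σ² = 2/77  (sign -1)
sum: t=4:+1/576 = 1/576
3j²(3 4 3; -2 4 -2) = Δ·Π!·Σ² = 5/99  (sign -1)
combine: 4πI² = 441·2/77·5/99 = 70/121
take √, sign +1: I = 0.21456131

0.214561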